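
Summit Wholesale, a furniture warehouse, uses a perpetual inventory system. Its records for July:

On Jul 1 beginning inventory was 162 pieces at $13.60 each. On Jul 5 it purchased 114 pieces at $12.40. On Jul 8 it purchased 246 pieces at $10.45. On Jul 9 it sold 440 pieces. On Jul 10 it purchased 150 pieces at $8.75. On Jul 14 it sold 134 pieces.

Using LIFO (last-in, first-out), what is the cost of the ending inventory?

Jul 9, 440 sold [LIFO — newest first]: 246 @ $10.45 + 114 @ $12.40 + 80 @ $13.60 = $5,072.30
Jul 14, 134 sold [LIFO — newest first]: 134 @ $8.75 = $1,172.50
Total COGS = $5,072.30 + $1,172.50 = $6,244.80
Ending inventory: 82 @ $13.60 + 16 @ $8.75 = $1,255.20
Check: goods available $7,500.00 = COGS $6,244.80 + ending $1,255.20

Ending inventory = $1,255.20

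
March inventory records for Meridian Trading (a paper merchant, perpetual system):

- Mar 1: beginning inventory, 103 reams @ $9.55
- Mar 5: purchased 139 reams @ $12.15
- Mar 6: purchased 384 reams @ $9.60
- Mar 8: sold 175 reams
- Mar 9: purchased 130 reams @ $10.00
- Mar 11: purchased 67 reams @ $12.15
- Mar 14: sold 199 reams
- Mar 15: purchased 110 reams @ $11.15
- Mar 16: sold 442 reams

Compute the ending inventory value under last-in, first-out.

Mar 8, 175 sold [LIFO — newest first]: 175 @ $9.60 = $1,680.00
Mar 14, 199 sold [LIFO — newest first]: 67 @ $12.15 + 130 @ $10.00 + 2 @ $9.60 = $2,133.25
Mar 16, 442 sold [LIFO — newest first]: 110 @ $11.15 + 207 @ $9.60 + 125 @ $12.15 = $4,732.45
Total COGS = $1,680.00 + $2,133.25 + $4,732.45 = $8,545.70
Ending inventory: 103 @ $9.55 + 14 @ $12.15 = $1,153.75

Ending inventory = $1,153.75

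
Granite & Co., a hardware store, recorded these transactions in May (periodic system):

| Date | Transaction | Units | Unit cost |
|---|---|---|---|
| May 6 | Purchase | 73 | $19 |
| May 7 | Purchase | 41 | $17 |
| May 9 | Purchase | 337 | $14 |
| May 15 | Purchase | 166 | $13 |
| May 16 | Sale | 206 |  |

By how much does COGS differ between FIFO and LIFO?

$654

FIFO COGS: 73 @ $19 + 41 @ $17 + 92 @ $14 = $3,372
LIFO COGS: 166 @ $13 + 40 @ $14 = $2,718
Difference = |$3,372 − $2,718| = $654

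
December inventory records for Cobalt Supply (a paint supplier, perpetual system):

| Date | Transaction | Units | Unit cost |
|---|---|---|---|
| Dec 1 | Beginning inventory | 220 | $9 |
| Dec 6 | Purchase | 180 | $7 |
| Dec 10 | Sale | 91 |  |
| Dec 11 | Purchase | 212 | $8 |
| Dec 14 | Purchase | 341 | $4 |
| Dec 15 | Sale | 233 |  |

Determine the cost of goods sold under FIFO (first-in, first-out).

COGS = $2,708

Dec 10, 91 sold [FIFO — oldest first]: 91 @ $9 = $819
Dec 15, 233 sold [FIFO — oldest first]: 129 @ $9 + 104 @ $7 = $1,889
Total COGS = $819 + $1,889 = $2,708
Ending inventory: 76 @ $7 + 212 @ $8 + 341 @ $4 = $3,592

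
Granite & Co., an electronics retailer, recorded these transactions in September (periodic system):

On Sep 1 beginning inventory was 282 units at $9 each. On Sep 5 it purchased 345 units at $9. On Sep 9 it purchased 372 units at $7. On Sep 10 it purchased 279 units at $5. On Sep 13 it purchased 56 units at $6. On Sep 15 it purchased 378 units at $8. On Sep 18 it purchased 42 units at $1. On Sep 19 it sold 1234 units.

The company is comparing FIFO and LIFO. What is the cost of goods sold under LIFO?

COGS = $8,364

FIFO COGS: 282 @ $9 + 345 @ $9 + 372 @ $7 + 235 @ $5 = $9,422
LIFO COGS: 42 @ $1 + 378 @ $8 + 56 @ $6 + 279 @ $5 + 372 @ $7 + 107 @ $9 = $8,364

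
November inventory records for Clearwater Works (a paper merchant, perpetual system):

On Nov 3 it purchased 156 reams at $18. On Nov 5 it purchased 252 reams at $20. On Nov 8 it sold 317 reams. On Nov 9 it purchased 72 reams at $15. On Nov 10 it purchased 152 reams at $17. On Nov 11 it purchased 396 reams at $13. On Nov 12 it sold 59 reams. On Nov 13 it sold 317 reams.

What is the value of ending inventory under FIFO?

Nov 8, 317 sold [FIFO — oldest first]: 156 @ $18 + 161 @ $20 = $6,028
Nov 12, 59 sold [FIFO — oldest first]: 59 @ $20 = $1,180
Nov 13, 317 sold [FIFO — oldest first]: 32 @ $20 + 72 @ $15 + 152 @ $17 + 61 @ $13 = $5,097
Total COGS = $6,028 + $1,180 + $5,097 = $12,305
Ending inventory: 335 @ $13 = $4,355
Check: goods available $16,660 = COGS $12,305 + ending $4,355

Ending inventory = $4,355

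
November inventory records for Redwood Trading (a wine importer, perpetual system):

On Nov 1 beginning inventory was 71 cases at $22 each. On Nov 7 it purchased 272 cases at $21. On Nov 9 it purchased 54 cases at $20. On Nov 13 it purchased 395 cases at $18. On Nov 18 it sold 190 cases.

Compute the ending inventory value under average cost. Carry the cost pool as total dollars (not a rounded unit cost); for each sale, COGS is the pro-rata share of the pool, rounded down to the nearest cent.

After Nov 1: 71 on hand, pool $1,562.00 (≈ $22.0000 each)
After Nov 7: 343 on hand, pool $7,274.00 (≈ $21.2070 each)
After Nov 9: 397 on hand, pool $8,354.00 (≈ $21.0428 each)
After Nov 13: 792 on hand, pool $15,464.00 (≈ $19.5253 each)
Nov 18, sell 190: 190/792 × $15,464.00 → $3,709.79
Ending inventory (cost pool remaining) = $11,754.21
Check: goods available $15,464.00 = COGS $3,709.79 + ending $11,754.21

Ending inventory = $11,754.21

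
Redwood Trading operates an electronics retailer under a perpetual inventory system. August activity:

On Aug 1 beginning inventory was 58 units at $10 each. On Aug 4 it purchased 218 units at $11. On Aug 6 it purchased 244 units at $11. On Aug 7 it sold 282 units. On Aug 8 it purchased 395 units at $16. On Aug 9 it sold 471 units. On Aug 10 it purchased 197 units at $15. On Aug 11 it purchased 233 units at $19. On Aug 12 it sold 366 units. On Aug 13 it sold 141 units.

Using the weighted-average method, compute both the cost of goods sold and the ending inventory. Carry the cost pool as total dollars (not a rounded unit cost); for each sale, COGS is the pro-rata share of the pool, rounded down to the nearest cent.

After Aug 1: 58 on hand, pool $580.00 (≈ $10.0000 each)
After Aug 4: 276 on hand, pool $2,978.00 (≈ $10.7899 each)
After Aug 6: 520 on hand, pool $5,662.00 (≈ $10.8885 each)
Aug 7, sell 282: 282/520 × $5,662.00 → $3,070.54
After Aug 8: 633 on hand, pool $8,911.46 (≈ $14.0781 each)
Aug 9, sell 471: 471/633 × $8,911.46 → $6,630.80
After Aug 10: 359 on hand, pool $5,235.66 (≈ $14.5840 each)
After Aug 11: 592 on hand, pool $9,662.66 (≈ $16.3221 each)
Aug 12, sell 366: 366/592 × $9,662.66 → $5,973.87
Aug 13, sell 141: 141/226 × $3,688.79 → $2,301.41
Total COGS = $3,070.54 + $6,630.80 + $5,973.87 + $2,301.41 = $17,976.62
Ending inventory (cost pool remaining) = $1,387.38
Check: goods available $19,364.00 = COGS $17,976.62 + ending $1,387.38

COGS = $17,976.62; ending inventory = $1,387.38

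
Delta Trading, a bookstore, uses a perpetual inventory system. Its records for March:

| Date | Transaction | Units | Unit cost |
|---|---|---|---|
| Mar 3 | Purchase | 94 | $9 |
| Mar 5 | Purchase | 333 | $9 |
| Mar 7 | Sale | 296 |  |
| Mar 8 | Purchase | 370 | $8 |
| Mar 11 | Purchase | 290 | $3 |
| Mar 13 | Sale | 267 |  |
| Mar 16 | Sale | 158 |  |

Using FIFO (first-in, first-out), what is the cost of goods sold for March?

Mar 7, 296 sold [FIFO — oldest first]: 94 @ $9 + 202 @ $9 = $2,664
Mar 13, 267 sold [FIFO — oldest first]: 131 @ $9 + 136 @ $8 = $2,267
Mar 16, 158 sold [FIFO — oldest first]: 158 @ $8 = $1,264
Total COGS = $2,664 + $2,267 + $1,264 = $6,195
Ending inventory: 76 @ $8 + 290 @ $3 = $1,478

COGS = $6,195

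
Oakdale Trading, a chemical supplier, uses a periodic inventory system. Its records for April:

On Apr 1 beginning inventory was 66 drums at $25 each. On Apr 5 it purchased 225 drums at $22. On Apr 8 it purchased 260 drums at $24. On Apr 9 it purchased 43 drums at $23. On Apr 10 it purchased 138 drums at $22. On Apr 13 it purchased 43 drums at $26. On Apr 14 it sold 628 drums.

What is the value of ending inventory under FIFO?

Apr 14, 628 sold [FIFO — oldest first]: 66 @ $25 + 225 @ $22 + 260 @ $24 + 43 @ $23 + 34 @ $22 = $14,577
Ending inventory: 104 @ $22 + 43 @ $26 = $3,406
Check: goods available $17,983 = COGS $14,577 + ending $3,406

Ending inventory = $3,406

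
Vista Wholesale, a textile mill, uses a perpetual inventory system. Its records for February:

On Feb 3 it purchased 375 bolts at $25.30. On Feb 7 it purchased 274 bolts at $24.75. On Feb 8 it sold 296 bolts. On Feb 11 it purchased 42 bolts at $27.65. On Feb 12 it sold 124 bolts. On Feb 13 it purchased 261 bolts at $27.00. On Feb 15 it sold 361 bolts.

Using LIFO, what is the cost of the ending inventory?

Ending inventory = $4,326.30

Feb 8, 296 sold [LIFO — newest first]: 274 @ $24.75 + 22 @ $25.30 = $7,338.10
Feb 12, 124 sold [LIFO — newest first]: 42 @ $27.65 + 82 @ $25.30 = $3,235.90
Feb 15, 361 sold [LIFO — newest first]: 261 @ $27.00 + 100 @ $25.30 = $9,577.00
Total COGS = $7,338.10 + $3,235.90 + $9,577.00 = $20,151.00
Ending inventory: 171 @ $25.30 = $4,326.30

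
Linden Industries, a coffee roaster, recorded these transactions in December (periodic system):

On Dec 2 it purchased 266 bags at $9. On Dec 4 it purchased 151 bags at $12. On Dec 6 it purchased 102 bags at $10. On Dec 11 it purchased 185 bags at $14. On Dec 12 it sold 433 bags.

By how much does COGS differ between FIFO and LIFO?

$996

FIFO COGS: 266 @ $9 + 151 @ $12 + 16 @ $10 = $4,366
LIFO COGS: 185 @ $14 + 102 @ $10 + 146 @ $12 = $5,362
Difference = |$4,366 − $5,362| = $996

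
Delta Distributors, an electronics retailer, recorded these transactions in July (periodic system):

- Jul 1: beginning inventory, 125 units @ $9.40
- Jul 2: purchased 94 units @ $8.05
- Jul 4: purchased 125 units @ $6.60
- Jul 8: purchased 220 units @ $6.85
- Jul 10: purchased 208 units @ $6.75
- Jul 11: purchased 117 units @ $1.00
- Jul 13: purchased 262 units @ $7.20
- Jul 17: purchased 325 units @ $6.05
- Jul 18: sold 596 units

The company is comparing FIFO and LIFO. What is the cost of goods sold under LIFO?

FIFO COGS: 125 @ $9.40 + 94 @ $8.05 + 125 @ $6.60 + 220 @ $6.85 + 32 @ $6.75 = $4,479.70
LIFO COGS: 325 @ $6.05 + 262 @ $7.20 + 9 @ $1.00 = $3,861.65

COGS = $3,861.65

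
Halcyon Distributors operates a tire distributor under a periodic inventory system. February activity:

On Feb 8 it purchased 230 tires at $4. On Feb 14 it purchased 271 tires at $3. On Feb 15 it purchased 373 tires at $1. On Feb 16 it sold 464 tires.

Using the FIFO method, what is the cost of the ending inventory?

Ending inventory = $484

Feb 16, 464 sold [FIFO — oldest first]: 230 @ $4 + 234 @ $3 = $1,622
Ending inventory: 37 @ $3 + 373 @ $1 = $484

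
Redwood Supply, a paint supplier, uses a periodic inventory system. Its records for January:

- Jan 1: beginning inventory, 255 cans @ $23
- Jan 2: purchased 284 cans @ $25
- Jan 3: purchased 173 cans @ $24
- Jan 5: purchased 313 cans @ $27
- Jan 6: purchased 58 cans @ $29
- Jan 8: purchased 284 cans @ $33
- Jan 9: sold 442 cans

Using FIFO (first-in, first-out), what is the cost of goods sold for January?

Jan 9, 442 sold [FIFO — oldest first]: 255 @ $23 + 187 @ $25 = $10,540
Ending inventory: 97 @ $25 + 173 @ $24 + 313 @ $27 + 58 @ $29 + 284 @ $33 = $26,082
Check: goods available $36,622 = COGS $10,540 + ending $26,082

COGS = $10,540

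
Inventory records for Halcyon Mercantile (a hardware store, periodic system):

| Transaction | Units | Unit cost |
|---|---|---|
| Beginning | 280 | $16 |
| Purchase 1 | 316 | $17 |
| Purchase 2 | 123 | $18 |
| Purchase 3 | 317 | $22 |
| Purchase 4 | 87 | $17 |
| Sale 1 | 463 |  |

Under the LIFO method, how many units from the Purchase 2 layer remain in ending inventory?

64

Sale 1 (463) [LIFO — newest first]: 87 @ $17 + 317 @ $22 + 59 @ $18 = $9,515
Ending inventory: 280 @ $16 + 316 @ $17 + 64 @ $18 = $11,004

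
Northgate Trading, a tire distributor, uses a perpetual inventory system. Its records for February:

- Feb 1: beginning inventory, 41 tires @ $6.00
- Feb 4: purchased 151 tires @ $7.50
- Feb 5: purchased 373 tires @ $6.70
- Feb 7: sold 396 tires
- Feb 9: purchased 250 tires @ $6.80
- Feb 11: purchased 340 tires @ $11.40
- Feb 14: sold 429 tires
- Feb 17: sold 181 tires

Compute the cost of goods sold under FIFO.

COGS = $7,755.00

Feb 7, 396 sold [FIFO — oldest first]: 41 @ $6.00 + 151 @ $7.50 + 204 @ $6.70 = $2,745.30
Feb 14, 429 sold [FIFO — oldest first]: 169 @ $6.70 + 250 @ $6.80 + 10 @ $11.40 = $2,946.30
Feb 17, 181 sold [FIFO — oldest first]: 181 @ $11.40 = $2,063.40
Total COGS = $2,745.30 + $2,946.30 + $2,063.40 = $7,755.00
Ending inventory: 149 @ $11.40 = $1,698.60
Check: goods available $9,453.60 = COGS $7,755.00 + ending $1,698.60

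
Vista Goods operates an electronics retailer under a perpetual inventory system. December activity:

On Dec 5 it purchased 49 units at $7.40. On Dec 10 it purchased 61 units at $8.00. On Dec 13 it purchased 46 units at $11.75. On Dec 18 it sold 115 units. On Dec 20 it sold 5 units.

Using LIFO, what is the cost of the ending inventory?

Dec 18, 115 sold [LIFO — newest first]: 46 @ $11.75 + 61 @ $8.00 + 8 @ $7.40 = $1,087.70
Dec 20, 5 sold [LIFO — newest first]: 5 @ $7.40 = $37.00
Total COGS = $1,087.70 + $37.00 = $1,124.70
Ending inventory: 36 @ $7.40 = $266.40
Check: goods available $1,391.10 = COGS $1,124.70 + ending $266.40

Ending inventory = $266.40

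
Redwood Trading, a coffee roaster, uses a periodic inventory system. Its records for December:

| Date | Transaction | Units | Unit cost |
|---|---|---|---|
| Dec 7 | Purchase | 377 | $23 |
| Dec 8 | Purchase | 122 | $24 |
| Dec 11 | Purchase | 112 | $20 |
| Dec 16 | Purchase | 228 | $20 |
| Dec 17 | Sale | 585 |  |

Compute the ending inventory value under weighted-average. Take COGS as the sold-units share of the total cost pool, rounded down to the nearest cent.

Ending inventory = $5,570.14

Dec 17, sell 585: 585/839 × $18,399.00 → $12,828.86
Ending inventory (cost pool remaining) = $5,570.14
Check: goods available $18,399.00 = COGS $12,828.86 + ending $5,570.14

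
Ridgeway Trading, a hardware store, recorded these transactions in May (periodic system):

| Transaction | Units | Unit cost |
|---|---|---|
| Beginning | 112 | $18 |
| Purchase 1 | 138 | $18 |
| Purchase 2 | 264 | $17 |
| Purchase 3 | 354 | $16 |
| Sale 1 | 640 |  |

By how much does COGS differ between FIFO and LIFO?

$456

FIFO COGS: 112 @ $18 + 138 @ $18 + 264 @ $17 + 126 @ $16 = $11,004
LIFO COGS: 354 @ $16 + 264 @ $17 + 22 @ $18 = $10,548
Difference = |$11,004 − $10,548| = $456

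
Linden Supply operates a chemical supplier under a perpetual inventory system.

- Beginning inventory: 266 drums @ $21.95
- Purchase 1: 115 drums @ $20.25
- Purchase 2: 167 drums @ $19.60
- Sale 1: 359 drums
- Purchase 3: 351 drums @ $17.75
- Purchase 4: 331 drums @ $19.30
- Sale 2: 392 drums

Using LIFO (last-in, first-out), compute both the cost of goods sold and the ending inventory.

Sale 1 (359) [LIFO — newest first]: 167 @ $19.60 + 115 @ $20.25 + 77 @ $21.95 = $7,292.10
Sale 2 (392) [LIFO — newest first]: 331 @ $19.30 + 61 @ $17.75 = $7,471.05
Total COGS = $7,292.10 + $7,471.05 = $14,763.15
Ending inventory: 189 @ $21.95 + 290 @ $17.75 = $9,296.05

COGS = $14,763.15; ending inventory = $9,296.05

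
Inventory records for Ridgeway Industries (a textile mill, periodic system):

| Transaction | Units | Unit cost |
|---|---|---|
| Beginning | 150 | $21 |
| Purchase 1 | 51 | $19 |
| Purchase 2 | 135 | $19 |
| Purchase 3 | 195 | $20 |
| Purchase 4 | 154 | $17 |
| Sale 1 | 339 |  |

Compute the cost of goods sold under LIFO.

COGS = $6,318

Sale 1 (339) [LIFO — newest first]: 154 @ $17 + 185 @ $20 = $6,318
Ending inventory: 150 @ $21 + 51 @ $19 + 135 @ $19 + 10 @ $20 = $6,884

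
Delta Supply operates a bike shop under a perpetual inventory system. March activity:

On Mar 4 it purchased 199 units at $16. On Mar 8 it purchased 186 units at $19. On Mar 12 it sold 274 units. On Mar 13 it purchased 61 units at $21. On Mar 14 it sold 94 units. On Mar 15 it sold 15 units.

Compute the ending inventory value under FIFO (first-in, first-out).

Mar 12, 274 sold [FIFO — oldest first]: 199 @ $16 + 75 @ $19 = $4,609
Mar 14, 94 sold [FIFO — oldest first]: 94 @ $19 = $1,786
Mar 15, 15 sold [FIFO — oldest first]: 15 @ $19 = $285
Total COGS = $4,609 + $1,786 + $285 = $6,680
Ending inventory: 2 @ $19 + 61 @ $21 = $1,319

Ending inventory = $1,319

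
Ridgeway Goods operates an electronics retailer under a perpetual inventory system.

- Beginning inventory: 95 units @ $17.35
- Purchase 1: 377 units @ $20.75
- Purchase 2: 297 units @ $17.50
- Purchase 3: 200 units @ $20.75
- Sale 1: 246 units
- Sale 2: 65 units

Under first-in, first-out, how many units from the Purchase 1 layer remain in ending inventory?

161

Sale 1 (246) [FIFO — oldest first]: 95 @ $17.35 + 151 @ $20.75 = $4,781.50
Sale 2 (65) [FIFO — oldest first]: 65 @ $20.75 = $1,348.75
Total COGS = $4,781.50 + $1,348.75 = $6,130.25
Ending inventory: 161 @ $20.75 + 297 @ $17.50 + 200 @ $20.75 = $12,688.25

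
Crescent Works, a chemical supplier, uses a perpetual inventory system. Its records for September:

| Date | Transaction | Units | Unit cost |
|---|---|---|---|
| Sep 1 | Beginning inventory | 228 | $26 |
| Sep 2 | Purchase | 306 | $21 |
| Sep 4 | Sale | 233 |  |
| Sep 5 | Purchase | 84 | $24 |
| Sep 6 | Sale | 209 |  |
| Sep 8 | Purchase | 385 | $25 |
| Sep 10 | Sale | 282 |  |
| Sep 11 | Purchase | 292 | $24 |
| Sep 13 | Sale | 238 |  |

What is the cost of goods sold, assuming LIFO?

Sep 4, 233 sold [LIFO — newest first]: 233 @ $21 = $4,893
Sep 6, 209 sold [LIFO — newest first]: 84 @ $24 + 73 @ $21 + 52 @ $26 = $4,901
Sep 10, 282 sold [LIFO — newest first]: 282 @ $25 = $7,050
Sep 13, 238 sold [LIFO — newest first]: 238 @ $24 = $5,712
Total COGS = $4,893 + $4,901 + $7,050 + $5,712 = $22,556
Ending inventory: 176 @ $26 + 103 @ $25 + 54 @ $24 = $8,447

COGS = $22,556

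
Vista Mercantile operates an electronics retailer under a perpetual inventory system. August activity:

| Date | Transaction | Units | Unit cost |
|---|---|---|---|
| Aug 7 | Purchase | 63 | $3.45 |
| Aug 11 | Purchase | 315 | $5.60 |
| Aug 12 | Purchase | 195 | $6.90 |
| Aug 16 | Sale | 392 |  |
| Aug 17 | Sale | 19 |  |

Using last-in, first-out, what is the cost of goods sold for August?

Aug 16, 392 sold [LIFO — newest first]: 195 @ $6.90 + 197 @ $5.60 = $2,448.70
Aug 17, 19 sold [LIFO — newest first]: 19 @ $5.60 = $106.40
Total COGS = $2,448.70 + $106.40 = $2,555.10
Ending inventory: 63 @ $3.45 + 99 @ $5.60 = $771.75
Check: goods available $3,326.85 = COGS $2,555.10 + ending $771.75

COGS = $2,555.10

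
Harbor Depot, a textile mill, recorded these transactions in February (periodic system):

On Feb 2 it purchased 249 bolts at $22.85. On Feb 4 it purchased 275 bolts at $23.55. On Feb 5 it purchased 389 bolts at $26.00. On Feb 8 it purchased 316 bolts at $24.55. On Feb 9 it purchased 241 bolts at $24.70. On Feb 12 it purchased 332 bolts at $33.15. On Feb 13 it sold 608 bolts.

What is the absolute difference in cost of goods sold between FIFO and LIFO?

$3,467.85

FIFO COGS: 249 @ $22.85 + 275 @ $23.55 + 84 @ $26.00 = $14,349.90
LIFO COGS: 332 @ $33.15 + 241 @ $24.70 + 35 @ $24.55 = $17,817.75
Difference = |$14,349.90 − $17,817.75| = $3,467.85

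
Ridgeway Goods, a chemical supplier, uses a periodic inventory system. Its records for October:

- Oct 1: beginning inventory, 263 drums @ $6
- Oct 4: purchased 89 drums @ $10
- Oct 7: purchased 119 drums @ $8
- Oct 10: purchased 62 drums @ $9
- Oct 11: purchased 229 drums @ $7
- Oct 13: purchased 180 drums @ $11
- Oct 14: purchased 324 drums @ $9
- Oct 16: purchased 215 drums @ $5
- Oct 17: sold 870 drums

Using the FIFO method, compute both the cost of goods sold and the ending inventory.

COGS = $6,769; ending inventory = $4,783

Oct 17, 870 sold [FIFO — oldest first]: 263 @ $6 + 89 @ $10 + 119 @ $8 + 62 @ $9 + 229 @ $7 + 108 @ $11 = $6,769
Ending inventory: 72 @ $11 + 324 @ $9 + 215 @ $5 = $4,783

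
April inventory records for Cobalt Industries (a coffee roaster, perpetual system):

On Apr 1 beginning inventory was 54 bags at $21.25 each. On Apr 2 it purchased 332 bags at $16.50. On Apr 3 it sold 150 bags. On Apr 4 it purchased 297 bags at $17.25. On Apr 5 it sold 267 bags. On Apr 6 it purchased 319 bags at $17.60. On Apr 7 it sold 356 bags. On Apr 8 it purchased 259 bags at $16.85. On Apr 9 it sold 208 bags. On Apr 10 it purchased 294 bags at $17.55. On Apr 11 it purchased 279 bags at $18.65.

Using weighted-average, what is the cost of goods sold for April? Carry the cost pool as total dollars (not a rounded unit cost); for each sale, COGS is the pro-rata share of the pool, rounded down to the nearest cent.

After Apr 1: 54 on hand, pool $1,147.50 (≈ $21.2500 each)
After Apr 2: 386 on hand, pool $6,625.50 (≈ $17.1645 each)
Apr 3, sell 150: 150/386 × $6,625.50 → $2,574.67
After Apr 4: 533 on hand, pool $9,174.08 (≈ $17.2122 each)
Apr 5, sell 267: 267/533 × $9,174.08 → $4,595.64
After Apr 6: 585 on hand, pool $10,192.84 (≈ $17.4237 each)
Apr 7, sell 356: 356/585 × $10,192.84 → $6,202.82
After Apr 8: 488 on hand, pool $8,354.17 (≈ $17.1192 each)
Apr 9, sell 208: 208/488 × $8,354.17 → $3,560.79
After Apr 10: 574 on hand, pool $9,953.08 (≈ $17.3399 each)
After Apr 11: 853 on hand, pool $15,156.43 (≈ $17.7684 each)
Total COGS = $2,574.67 + $4,595.64 + $6,202.82 + $3,560.79 = $16,933.92
Ending inventory (cost pool remaining) = $15,156.43

COGS = $16,933.92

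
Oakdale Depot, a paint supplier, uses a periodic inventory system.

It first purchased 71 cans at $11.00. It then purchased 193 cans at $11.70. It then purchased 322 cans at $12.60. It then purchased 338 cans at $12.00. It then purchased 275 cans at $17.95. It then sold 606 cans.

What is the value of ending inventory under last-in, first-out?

Sale 1 (606) [LIFO — newest first]: 275 @ $17.95 + 331 @ $12.00 = $8,908.25
Ending inventory: 71 @ $11.00 + 193 @ $11.70 + 322 @ $12.60 + 7 @ $12.00 = $7,180.30
Check: goods available $16,088.55 = COGS $8,908.25 + ending $7,180.30

Ending inventory = $7,180.30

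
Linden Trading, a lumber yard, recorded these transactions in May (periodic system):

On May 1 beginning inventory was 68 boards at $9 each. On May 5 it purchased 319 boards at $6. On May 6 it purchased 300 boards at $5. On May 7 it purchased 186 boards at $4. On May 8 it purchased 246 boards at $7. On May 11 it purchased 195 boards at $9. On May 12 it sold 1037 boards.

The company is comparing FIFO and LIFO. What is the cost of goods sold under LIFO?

COGS = $6,381

FIFO COGS: 68 @ $9 + 319 @ $6 + 300 @ $5 + 186 @ $4 + 164 @ $7 = $5,918
LIFO COGS: 195 @ $9 + 246 @ $7 + 186 @ $4 + 300 @ $5 + 110 @ $6 = $6,381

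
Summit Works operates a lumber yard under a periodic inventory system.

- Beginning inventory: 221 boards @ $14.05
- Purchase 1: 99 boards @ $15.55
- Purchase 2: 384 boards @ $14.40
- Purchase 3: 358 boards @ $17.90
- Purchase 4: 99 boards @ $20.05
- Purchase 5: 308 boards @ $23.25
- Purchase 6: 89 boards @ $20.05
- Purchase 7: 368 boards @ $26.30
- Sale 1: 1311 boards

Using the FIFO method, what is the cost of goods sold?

COGS = $22,054.75

Sale 1 (1311) [FIFO — oldest first]: 221 @ $14.05 + 99 @ $15.55 + 384 @ $14.40 + 358 @ $17.90 + 99 @ $20.05 + 150 @ $23.25 = $22,054.75
Ending inventory: 158 @ $23.25 + 89 @ $20.05 + 368 @ $26.30 = $15,136.35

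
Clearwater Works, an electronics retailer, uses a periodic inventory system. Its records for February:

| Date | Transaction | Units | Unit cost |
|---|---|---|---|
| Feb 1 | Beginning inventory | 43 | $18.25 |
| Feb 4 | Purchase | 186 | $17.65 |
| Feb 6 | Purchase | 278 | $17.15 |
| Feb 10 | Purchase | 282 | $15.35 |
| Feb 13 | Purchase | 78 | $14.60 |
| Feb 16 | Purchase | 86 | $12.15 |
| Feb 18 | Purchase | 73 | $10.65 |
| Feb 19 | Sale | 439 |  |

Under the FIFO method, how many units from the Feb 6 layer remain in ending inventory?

Feb 19, 439 sold [FIFO — oldest first]: 43 @ $18.25 + 186 @ $17.65 + 210 @ $17.15 = $7,669.15
Ending inventory: 68 @ $17.15 + 282 @ $15.35 + 78 @ $14.60 + 86 @ $12.15 + 73 @ $10.65 = $8,456.05

68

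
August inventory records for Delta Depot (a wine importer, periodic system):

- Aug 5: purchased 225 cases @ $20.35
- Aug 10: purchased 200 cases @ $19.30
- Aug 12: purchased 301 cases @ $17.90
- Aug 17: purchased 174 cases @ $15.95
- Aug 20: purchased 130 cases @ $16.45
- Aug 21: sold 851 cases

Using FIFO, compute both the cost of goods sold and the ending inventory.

Aug 21, 851 sold [FIFO — oldest first]: 225 @ $20.35 + 200 @ $19.30 + 301 @ $17.90 + 125 @ $15.95 = $15,820.40
Ending inventory: 49 @ $15.95 + 130 @ $16.45 = $2,920.05

COGS = $15,820.40; ending inventory = $2,920.05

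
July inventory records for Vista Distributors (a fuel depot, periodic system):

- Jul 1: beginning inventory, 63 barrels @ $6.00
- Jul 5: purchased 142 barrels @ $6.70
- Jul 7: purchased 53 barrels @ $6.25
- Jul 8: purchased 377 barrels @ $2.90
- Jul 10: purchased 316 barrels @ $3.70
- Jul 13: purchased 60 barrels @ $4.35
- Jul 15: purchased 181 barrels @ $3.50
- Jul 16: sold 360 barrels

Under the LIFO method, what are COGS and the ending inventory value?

COGS = $1,334.80; ending inventory = $3,482.85

Jul 16, 360 sold [LIFO — newest first]: 181 @ $3.50 + 60 @ $4.35 + 119 @ $3.70 = $1,334.80
Ending inventory: 63 @ $6.00 + 142 @ $6.70 + 53 @ $6.25 + 377 @ $2.90 + 197 @ $3.70 = $3,482.85
Check: goods available $4,817.65 = COGS $1,334.80 + ending $3,482.85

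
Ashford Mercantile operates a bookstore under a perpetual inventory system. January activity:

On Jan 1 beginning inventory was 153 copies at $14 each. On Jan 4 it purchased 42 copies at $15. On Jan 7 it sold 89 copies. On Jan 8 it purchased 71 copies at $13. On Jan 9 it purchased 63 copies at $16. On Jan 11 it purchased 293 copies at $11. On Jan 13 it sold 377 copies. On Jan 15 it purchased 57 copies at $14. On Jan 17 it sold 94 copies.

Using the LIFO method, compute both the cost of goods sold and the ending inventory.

COGS = $7,071; ending inventory = $1,653

Jan 7, 89 sold [LIFO — newest first]: 42 @ $15 + 47 @ $14 = $1,288
Jan 13, 377 sold [LIFO — newest first]: 293 @ $11 + 63 @ $16 + 21 @ $13 = $4,504
Jan 17, 94 sold [LIFO — newest first]: 57 @ $14 + 37 @ $13 = $1,279
Total COGS = $1,288 + $4,504 + $1,279 = $7,071
Ending inventory: 106 @ $14 + 13 @ $13 = $1,653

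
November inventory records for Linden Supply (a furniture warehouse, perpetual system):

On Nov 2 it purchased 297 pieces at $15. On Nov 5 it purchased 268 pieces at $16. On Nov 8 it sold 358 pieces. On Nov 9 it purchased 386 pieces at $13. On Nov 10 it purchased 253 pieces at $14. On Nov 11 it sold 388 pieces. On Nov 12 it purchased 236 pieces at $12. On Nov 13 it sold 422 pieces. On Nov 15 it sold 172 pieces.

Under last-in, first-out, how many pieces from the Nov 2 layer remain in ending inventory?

100

Nov 8, 358 sold [LIFO — newest first]: 268 @ $16 + 90 @ $15 = $5,638
Nov 11, 388 sold [LIFO — newest first]: 253 @ $14 + 135 @ $13 = $5,297
Nov 13, 422 sold [LIFO — newest first]: 236 @ $12 + 186 @ $13 = $5,250
Nov 15, 172 sold [LIFO — newest first]: 65 @ $13 + 107 @ $15 = $2,450
Total COGS = $5,638 + $5,297 + $5,250 + $2,450 = $18,635
Ending inventory: 100 @ $15 = $1,500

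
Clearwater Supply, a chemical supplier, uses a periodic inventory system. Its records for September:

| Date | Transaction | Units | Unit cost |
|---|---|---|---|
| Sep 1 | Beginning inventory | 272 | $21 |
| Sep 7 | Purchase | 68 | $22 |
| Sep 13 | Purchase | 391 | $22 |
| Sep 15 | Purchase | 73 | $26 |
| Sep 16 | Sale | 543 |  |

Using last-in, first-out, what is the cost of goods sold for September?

COGS = $12,227

Sep 16, 543 sold [LIFO — newest first]: 73 @ $26 + 391 @ $22 + 68 @ $22 + 11 @ $21 = $12,227
Ending inventory: 261 @ $21 = $5,481
Check: goods available $17,708 = COGS $12,227 + ending $5,481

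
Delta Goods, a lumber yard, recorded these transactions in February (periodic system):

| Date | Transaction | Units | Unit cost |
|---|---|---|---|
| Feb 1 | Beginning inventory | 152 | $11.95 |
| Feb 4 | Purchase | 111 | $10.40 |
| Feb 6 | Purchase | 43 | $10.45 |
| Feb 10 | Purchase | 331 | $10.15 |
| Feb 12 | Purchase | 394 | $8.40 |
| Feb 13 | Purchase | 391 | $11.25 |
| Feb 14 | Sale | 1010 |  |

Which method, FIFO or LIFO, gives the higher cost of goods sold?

LIFO

FIFO COGS: 152 @ $11.95 + 111 @ $10.40 + 43 @ $10.45 + 331 @ $10.15 + 373 @ $8.40 = $9,913.00
LIFO COGS: 391 @ $11.25 + 394 @ $8.40 + 225 @ $10.15 = $9,992.10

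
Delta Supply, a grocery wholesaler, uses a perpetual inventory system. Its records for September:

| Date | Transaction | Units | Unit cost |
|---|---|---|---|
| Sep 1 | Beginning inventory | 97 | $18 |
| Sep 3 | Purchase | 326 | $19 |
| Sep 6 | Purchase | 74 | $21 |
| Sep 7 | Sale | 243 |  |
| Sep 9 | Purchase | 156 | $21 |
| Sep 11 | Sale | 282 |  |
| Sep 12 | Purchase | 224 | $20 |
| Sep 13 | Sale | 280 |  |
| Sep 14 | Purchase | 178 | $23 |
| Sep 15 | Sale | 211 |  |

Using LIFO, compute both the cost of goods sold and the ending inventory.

Sep 7, 243 sold [LIFO — newest first]: 74 @ $21 + 169 @ $19 = $4,765
Sep 11, 282 sold [LIFO — newest first]: 156 @ $21 + 126 @ $19 = $5,670
Sep 13, 280 sold [LIFO — newest first]: 224 @ $20 + 31 @ $19 + 25 @ $18 = $5,519
Sep 15, 211 sold [LIFO — newest first]: 178 @ $23 + 33 @ $18 = $4,688
Total COGS = $4,765 + $5,670 + $5,519 + $4,688 = $20,642
Ending inventory: 39 @ $18 = $702

COGS = $20,642; ending inventory = $702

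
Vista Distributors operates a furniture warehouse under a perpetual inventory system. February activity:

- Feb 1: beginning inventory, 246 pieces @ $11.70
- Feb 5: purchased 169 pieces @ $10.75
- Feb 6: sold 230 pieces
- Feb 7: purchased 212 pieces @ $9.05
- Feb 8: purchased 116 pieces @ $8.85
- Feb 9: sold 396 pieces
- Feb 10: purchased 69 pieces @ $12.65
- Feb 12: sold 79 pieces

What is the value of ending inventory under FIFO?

Feb 6, 230 sold [FIFO — oldest first]: 230 @ $11.70 = $2,691.00
Feb 9, 396 sold [FIFO — oldest first]: 16 @ $11.70 + 169 @ $10.75 + 211 @ $9.05 = $3,913.50
Feb 12, 79 sold [FIFO — oldest first]: 1 @ $9.05 + 78 @ $8.85 = $699.35
Total COGS = $2,691.00 + $3,913.50 + $699.35 = $7,303.85
Ending inventory: 38 @ $8.85 + 69 @ $12.65 = $1,209.15
Check: goods available $8,513.00 = COGS $7,303.85 + ending $1,209.15

Ending inventory = $1,209.15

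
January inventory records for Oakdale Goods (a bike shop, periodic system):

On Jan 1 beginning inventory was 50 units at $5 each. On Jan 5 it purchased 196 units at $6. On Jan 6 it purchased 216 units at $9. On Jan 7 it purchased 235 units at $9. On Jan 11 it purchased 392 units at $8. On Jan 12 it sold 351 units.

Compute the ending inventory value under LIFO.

Jan 12, 351 sold [LIFO — newest first]: 351 @ $8 = $2,808
Ending inventory: 50 @ $5 + 196 @ $6 + 216 @ $9 + 235 @ $9 + 41 @ $8 = $5,813
Check: goods available $8,621 = COGS $2,808 + ending $5,813

Ending inventory = $5,813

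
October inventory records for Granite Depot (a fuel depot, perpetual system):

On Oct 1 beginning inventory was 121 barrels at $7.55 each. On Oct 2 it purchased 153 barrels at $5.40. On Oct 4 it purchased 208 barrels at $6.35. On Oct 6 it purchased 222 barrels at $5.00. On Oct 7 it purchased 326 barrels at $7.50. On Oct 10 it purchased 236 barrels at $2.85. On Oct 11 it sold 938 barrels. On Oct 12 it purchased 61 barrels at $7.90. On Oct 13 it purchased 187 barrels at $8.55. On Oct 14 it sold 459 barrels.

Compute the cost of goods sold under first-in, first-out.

Oct 11, 938 sold [FIFO — oldest first]: 121 @ $7.55 + 153 @ $5.40 + 208 @ $6.35 + 222 @ $5.00 + 234 @ $7.50 = $5,925.55
Oct 14, 459 sold [FIFO — oldest first]: 92 @ $7.50 + 236 @ $2.85 + 61 @ $7.90 + 70 @ $8.55 = $2,443.00
Total COGS = $5,925.55 + $2,443.00 = $8,368.55
Ending inventory: 117 @ $8.55 = $1,000.35

COGS = $8,368.55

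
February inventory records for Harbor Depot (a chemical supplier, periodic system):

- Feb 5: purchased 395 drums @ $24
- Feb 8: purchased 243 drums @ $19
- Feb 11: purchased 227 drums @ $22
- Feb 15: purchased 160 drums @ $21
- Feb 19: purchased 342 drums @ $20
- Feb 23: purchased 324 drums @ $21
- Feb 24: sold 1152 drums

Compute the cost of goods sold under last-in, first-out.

Feb 24, 1152 sold [LIFO — newest first]: 324 @ $21 + 342 @ $20 + 160 @ $21 + 227 @ $22 + 99 @ $19 = $23,879
Ending inventory: 395 @ $24 + 144 @ $19 = $12,216

COGS = $23,879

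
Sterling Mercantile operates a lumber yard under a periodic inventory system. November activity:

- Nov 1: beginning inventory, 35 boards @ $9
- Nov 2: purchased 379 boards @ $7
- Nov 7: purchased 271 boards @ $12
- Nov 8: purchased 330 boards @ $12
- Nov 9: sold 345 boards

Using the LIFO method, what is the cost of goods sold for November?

COGS = $4,140

Nov 9, 345 sold [LIFO — newest first]: 330 @ $12 + 15 @ $12 = $4,140
Ending inventory: 35 @ $9 + 379 @ $7 + 256 @ $12 = $6,040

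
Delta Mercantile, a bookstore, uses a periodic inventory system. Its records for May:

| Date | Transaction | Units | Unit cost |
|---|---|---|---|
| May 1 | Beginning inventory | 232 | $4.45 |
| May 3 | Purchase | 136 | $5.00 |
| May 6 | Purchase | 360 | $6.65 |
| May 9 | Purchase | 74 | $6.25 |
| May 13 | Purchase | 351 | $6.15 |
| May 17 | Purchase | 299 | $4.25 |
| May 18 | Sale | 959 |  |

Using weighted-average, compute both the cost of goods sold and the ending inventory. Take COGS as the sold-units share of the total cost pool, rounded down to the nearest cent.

May 18, sell 959: 959/1452 × $7,998.30 → $5,282.62
Ending inventory (cost pool remaining) = $2,715.68

COGS = $5,282.62; ending inventory = $2,715.68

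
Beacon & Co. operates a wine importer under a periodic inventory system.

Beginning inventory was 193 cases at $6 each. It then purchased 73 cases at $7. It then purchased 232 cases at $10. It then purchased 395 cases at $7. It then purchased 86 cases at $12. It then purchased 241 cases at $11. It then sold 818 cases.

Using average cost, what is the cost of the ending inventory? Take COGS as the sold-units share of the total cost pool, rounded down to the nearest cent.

Ending inventory = $3,439.08

Sale 1, sell 818: 818/1220 × $10,437.00 → $6,997.92
Ending inventory (cost pool remaining) = $3,439.08
Check: goods available $10,437.00 = COGS $6,997.92 + ending $3,439.08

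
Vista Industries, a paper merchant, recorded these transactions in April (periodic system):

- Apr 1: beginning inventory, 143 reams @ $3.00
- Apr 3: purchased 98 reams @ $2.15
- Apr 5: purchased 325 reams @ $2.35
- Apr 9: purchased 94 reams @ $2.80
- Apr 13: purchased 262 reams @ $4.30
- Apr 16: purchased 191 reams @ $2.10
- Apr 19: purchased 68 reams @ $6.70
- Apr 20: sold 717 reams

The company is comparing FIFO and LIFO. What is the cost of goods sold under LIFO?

COGS = $2,486.20

FIFO COGS: 143 @ $3.00 + 98 @ $2.15 + 325 @ $2.35 + 94 @ $2.80 + 57 @ $4.30 = $1,911.75
LIFO COGS: 68 @ $6.70 + 191 @ $2.10 + 262 @ $4.30 + 94 @ $2.80 + 102 @ $2.35 = $2,486.20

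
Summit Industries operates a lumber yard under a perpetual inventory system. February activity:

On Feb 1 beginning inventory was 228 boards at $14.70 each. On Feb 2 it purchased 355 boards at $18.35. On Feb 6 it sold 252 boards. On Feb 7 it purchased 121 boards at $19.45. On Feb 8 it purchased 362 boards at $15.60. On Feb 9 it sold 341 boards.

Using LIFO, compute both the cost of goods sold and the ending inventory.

COGS = $9,943.80; ending inventory = $7,922.70

Feb 6, 252 sold [LIFO — newest first]: 252 @ $18.35 = $4,624.20
Feb 9, 341 sold [LIFO — newest first]: 341 @ $15.60 = $5,319.60
Total COGS = $4,624.20 + $5,319.60 = $9,943.80
Ending inventory: 228 @ $14.70 + 103 @ $18.35 + 121 @ $19.45 + 21 @ $15.60 = $7,922.70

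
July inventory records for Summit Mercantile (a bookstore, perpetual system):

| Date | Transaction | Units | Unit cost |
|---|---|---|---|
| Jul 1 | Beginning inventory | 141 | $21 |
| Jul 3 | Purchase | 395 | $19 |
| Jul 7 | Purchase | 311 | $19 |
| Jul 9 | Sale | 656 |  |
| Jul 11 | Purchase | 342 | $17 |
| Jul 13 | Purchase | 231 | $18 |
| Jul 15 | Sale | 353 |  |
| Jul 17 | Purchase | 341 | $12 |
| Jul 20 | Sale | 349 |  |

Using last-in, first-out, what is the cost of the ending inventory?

Jul 9, 656 sold [LIFO — newest first]: 311 @ $19 + 345 @ $19 = $12,464
Jul 15, 353 sold [LIFO — newest first]: 231 @ $18 + 122 @ $17 = $6,232
Jul 20, 349 sold [LIFO — newest first]: 341 @ $12 + 8 @ $17 = $4,228
Total COGS = $12,464 + $6,232 + $4,228 = $22,924
Ending inventory: 141 @ $21 + 50 @ $19 + 212 @ $17 = $7,515

Ending inventory = $7,515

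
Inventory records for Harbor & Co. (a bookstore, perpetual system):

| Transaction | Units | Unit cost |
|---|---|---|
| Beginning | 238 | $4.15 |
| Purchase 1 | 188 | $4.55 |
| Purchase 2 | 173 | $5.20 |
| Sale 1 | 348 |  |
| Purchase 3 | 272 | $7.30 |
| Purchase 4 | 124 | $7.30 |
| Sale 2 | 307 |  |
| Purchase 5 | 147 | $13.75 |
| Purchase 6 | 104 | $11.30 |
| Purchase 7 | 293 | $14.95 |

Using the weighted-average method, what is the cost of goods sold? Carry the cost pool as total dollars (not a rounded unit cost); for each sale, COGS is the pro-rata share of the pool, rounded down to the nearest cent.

After Beginning: 238 on hand, pool $987.70 (≈ $4.1500 each)
After Purchase 1: 426 on hand, pool $1,843.10 (≈ $4.3265 each)
After Purchase 2: 599 on hand, pool $2,742.70 (≈ $4.5788 each)
Sale 1, sell 348: 348/599 × $2,742.70 → $1,593.42
After Purchase 3: 523 on hand, pool $3,134.88 (≈ $5.9940 each)
After Purchase 4: 647 on hand, pool $4,040.08 (≈ $6.2443 each)
Sale 2, sell 307: 307/647 × $4,040.08 → $1,917.00
After Purchase 5: 487 on hand, pool $4,144.33 (≈ $8.5099 each)
After Purchase 6: 591 on hand, pool $5,319.53 (≈ $9.0009 each)
After Purchase 7: 884 on hand, pool $9,699.88 (≈ $10.9727 each)
Total COGS = $1,593.42 + $1,917.00 = $3,510.42
Ending inventory (cost pool remaining) = $9,699.88

COGS = $3,510.42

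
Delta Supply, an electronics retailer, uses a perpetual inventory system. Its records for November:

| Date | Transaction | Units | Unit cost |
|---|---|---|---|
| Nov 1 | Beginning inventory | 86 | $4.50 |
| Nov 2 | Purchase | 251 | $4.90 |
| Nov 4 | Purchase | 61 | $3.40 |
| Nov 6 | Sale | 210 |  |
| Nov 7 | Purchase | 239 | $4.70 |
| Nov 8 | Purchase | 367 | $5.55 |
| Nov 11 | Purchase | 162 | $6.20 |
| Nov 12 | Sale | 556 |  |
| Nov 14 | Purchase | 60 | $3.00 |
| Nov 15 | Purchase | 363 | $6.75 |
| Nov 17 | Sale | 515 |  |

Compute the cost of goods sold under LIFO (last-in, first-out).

Nov 6, 210 sold [LIFO — newest first]: 61 @ $3.40 + 149 @ $4.90 = $937.50
Nov 12, 556 sold [LIFO — newest first]: 162 @ $6.20 + 367 @ $5.55 + 27 @ $4.70 = $3,168.15
Nov 17, 515 sold [LIFO — newest first]: 363 @ $6.75 + 60 @ $3.00 + 92 @ $4.70 = $3,062.65
Total COGS = $937.50 + $3,168.15 + $3,062.65 = $7,168.30
Ending inventory: 86 @ $4.50 + 102 @ $4.90 + 120 @ $4.70 = $1,450.80
Check: goods available $8,619.10 = COGS $7,168.30 + ending $1,450.80

COGS = $7,168.30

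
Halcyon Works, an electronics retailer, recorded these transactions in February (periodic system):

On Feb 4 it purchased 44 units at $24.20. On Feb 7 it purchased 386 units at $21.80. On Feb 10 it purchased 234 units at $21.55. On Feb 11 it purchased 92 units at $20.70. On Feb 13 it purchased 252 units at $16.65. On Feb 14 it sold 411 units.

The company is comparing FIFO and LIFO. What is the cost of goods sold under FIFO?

FIFO COGS: 44 @ $24.20 + 367 @ $21.80 = $9,065.40
LIFO COGS: 252 @ $16.65 + 92 @ $20.70 + 67 @ $21.55 = $7,544.05

COGS = $9,065.40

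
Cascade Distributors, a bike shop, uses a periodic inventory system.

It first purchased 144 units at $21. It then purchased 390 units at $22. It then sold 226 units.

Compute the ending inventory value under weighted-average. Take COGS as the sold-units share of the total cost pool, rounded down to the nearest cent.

Ending inventory = $6,692.95

Sale 1, sell 226: 226/534 × $11,604.00 → $4,911.05
Ending inventory (cost pool remaining) = $6,692.95
Check: goods available $11,604.00 = COGS $4,911.05 + ending $6,692.95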